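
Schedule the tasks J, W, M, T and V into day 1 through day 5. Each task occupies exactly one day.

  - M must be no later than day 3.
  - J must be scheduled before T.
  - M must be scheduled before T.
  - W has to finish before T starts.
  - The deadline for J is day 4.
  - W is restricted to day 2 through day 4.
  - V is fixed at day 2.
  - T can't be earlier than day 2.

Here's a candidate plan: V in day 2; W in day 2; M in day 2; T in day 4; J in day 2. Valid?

Valid

W is restricted to day 2 through day 4 — holds.
W has to finish before T starts — holds.
V is fixed at day 2 — holds.
M must be no later than day 3 — holds.
J must be scheduled before T — holds.
T can't be earlier than day 2 — holds.
The deadline for J is day 4 — holds.
M must be scheduled before T — holds.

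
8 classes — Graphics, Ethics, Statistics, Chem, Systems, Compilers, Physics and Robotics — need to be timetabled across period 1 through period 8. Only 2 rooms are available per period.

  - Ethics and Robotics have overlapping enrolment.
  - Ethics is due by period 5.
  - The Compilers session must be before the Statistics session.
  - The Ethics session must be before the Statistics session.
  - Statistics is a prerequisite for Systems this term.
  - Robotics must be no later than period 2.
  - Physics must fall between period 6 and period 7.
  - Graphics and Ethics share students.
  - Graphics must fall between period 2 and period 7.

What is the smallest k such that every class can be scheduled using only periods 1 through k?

6 periods

The precedence chain requires at least 3 distinct periods.
With at most 2 per period and 8 classes, at least 4 periods are needed.
Physics can't be placed before period 6, so the schedule must run through at least period 6.
6 works (last occupied period: period 6): for example Systems=period 4; Physics=period 6; Ethics=period 2; Statistics=period 3; Graphics=period 3; Robotics=period 1; Chem=period 2; Compilers=period 1.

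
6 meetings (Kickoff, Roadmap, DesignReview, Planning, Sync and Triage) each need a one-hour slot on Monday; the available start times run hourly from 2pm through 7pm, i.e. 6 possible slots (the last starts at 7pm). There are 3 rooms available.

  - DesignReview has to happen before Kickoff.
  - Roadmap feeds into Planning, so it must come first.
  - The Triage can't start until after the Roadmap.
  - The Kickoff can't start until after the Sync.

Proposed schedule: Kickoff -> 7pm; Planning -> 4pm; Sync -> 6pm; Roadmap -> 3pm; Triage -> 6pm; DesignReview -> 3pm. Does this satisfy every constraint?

There are 3 rooms available — holds.
The Kickoff can't start until after the Sync — holds.
DesignReview has to happen before Kickoff — holds.
Roadmap feeds into Planning, so it must come first — holds.
The Triage can't start until after the Roadmap — holds.

Yes, all constraints hold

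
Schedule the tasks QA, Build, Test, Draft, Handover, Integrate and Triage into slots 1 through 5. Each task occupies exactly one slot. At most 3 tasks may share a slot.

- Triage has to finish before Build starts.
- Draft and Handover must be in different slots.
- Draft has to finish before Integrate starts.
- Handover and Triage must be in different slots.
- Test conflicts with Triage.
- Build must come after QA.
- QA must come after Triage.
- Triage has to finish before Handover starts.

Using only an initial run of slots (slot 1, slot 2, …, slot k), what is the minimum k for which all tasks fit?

3 slots

The precedence chain requires at least 3 distinct slots.
With at most 3 per slot and 7 tasks, at least 3 slots are needed.
3 works (last occupied slot: 3): for example QA=2; Test=3; Handover=2; Triage=1; Draft=1; Integrate=2; Build=3.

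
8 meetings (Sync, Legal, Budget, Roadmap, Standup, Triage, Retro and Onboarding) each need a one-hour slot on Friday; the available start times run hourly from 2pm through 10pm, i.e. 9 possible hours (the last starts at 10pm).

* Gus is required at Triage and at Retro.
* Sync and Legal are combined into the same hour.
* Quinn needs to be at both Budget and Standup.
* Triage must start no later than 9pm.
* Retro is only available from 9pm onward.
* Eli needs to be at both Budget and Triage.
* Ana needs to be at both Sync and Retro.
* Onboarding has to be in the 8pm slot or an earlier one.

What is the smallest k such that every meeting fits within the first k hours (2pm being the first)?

8 hours

Retro can't be placed before 9pm — that is hour 8 counting from 2pm — so the schedule must run through at least 8 hours.
8 works (last occupied hour: 9pm): for example Triage in 3pm, Budget in 2pm, Legal in 2pm, Onboarding in 2pm, Sync in 2pm, Standup in 3pm, Retro in 9pm, Roadmap in 2pm.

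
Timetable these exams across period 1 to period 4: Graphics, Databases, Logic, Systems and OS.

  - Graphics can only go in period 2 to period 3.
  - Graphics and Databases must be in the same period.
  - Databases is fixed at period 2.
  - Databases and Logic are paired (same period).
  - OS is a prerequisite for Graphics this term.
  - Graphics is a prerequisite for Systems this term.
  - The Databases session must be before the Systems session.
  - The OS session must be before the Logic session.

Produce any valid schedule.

Databases -> period 2, OS -> period 1, Graphics -> period 2, Systems -> period 3, Logic -> period 2

Checking: OS(period 1) before Logic(period 2); OS(period 1) before Graphics(period 2); Graphics(period 2) before Systems(period 3); Databases(period 2) before Systems(period 3); Graphics = Databases = period 2; Databases = Logic = period 2; Graphics=period 2 in [period 2,period 3]; Databases=period 2 in [period 2,period 2].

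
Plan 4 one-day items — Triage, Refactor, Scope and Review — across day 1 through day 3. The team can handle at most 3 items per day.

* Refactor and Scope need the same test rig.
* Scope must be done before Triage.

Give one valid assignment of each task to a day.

Scope in day 1; Refactor in day 2; Review in day 1; Triage in day 2

Checking: Scope(day 1) before Triage(day 2); Refactor(day 2) != Scope(day 1); max 2 per day (cap 3).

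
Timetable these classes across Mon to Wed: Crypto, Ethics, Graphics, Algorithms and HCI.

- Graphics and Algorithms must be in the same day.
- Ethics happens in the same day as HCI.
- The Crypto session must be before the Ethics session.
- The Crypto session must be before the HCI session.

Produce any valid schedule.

Graphics in Mon, Crypto in Mon, HCI in Tue, Ethics in Tue, Algorithms in Mon

Checking: Crypto(Mon) before Ethics(Tue); Crypto(Mon) before HCI(Tue); Graphics = Algorithms = Mon; Ethics = HCI = Tue.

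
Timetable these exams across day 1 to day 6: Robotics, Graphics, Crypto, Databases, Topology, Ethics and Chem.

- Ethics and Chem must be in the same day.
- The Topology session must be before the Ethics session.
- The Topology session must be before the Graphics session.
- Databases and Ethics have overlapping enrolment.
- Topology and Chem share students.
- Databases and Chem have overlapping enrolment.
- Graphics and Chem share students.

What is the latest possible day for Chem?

day 6

Chem must be in the same day as Ethics, which can't be before day 2, so Chem is at least day 2.
Chem at day 6 is achievable: Graphics=day 2; Topology=day 1; Chem=day 6; Ethics=day 6; Databases=day 1; Robotics=day 1; Crypto=day 1.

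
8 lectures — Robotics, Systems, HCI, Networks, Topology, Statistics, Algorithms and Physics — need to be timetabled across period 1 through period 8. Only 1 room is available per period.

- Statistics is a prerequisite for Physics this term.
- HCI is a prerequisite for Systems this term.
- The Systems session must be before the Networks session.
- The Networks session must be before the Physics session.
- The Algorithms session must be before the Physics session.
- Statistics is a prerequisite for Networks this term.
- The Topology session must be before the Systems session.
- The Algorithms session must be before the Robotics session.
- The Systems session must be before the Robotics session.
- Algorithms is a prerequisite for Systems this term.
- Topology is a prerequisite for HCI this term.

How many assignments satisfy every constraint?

Splitting on Robotics: it can be period 5 (3), period 6 (15), period 7 (15), period 8 (15). Listing each branch's schedules as (Systems, HCI, Networks, Topology, Statistics, Algorithms, Physics) by period number:
Robotics=period 5: (4,2,7,1,6,3,8) (4,3,7,1,6,2,8) (4,3,7,2,6,1,8) — 3.
Robotics=period 6: (4,2,7,1,5,3,8) (4,3,7,1,5,2,8) (4,3,7,2,5,1,8) (5,2,7,1,3,4,8) (5,2,7,1,4,3,8) (5,3,7,1,2,4,8) (5,3,7,1,4,2,8) (5,3,7,2,1,4,8) (5,3,7,2,4,1,8) (5,4,7,1,2,3,8) (5,4,7,1,3,2,8) (5,4,7,2,1,3,8) (5,4,7,2,3,1,8) (5,4,7,3,1,2,8) (5,4,7,3,2,1,8) — 15.
Robotics=period 7: (4,2,6,1,5,3,8) (4,3,6,1,5,2,8) (4,3,6,2,5,1,8) (5,2,6,1,3,4,8) (5,2,6,1,4,3,8) (5,3,6,1,2,4,8) (5,3,6,1,4,2,8) (5,3,6,2,1,4,8) (5,3,6,2,4,1,8) (5,4,6,1,2,3,8) (5,4,6,1,3,2,8) (5,4,6,2,1,3,8) (5,4,6,2,3,1,8) (5,4,6,3,1,2,8) (5,4,6,3,2,1,8) — 15.
Robotics=period 8: (4,2,6,1,5,3,7) (4,3,6,1,5,2,7) (4,3,6,2,5,1,7) (5,2,6,1,3,4,7) (5,2,6,1,4,3,7) (5,3,6,1,2,4,7) (5,3,6,1,4,2,7) (5,3,6,2,1,4,7) (5,3,6,2,4,1,7) (5,4,6,1,2,3,7) (5,4,6,1,3,2,7) (5,4,6,2,1,3,7) (5,4,6,2,3,1,7) (5,4,6,3,1,2,7) (5,4,6,3,2,1,7) — 15.
Summing: 3 + 15 + 15 + 15 = 48.

48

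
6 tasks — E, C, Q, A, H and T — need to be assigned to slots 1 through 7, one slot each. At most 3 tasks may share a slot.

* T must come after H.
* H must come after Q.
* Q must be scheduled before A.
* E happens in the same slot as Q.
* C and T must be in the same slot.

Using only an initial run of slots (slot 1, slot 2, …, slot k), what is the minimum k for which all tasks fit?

The precedence chain requires at least 3 distinct slots.
With at most 3 per slot and 6 tasks, at least 2 slots are needed.
3 works (last occupied slot: 3): for example C in 3, Q in 1, H in 2, T in 3, A in 2, E in 1.

3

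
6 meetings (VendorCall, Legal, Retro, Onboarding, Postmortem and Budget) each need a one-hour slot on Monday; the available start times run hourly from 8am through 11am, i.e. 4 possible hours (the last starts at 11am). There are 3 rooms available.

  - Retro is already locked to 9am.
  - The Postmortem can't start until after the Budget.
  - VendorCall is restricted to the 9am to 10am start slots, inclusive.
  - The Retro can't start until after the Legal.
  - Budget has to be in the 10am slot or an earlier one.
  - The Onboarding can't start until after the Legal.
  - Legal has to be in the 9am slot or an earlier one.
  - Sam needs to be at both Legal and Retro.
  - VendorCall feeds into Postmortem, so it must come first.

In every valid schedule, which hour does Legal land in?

8am

Legal's window is 8am–9am.
Retro is fixed at 9am, and Legal can't share a hour with Retro.
So Legal must be 8am.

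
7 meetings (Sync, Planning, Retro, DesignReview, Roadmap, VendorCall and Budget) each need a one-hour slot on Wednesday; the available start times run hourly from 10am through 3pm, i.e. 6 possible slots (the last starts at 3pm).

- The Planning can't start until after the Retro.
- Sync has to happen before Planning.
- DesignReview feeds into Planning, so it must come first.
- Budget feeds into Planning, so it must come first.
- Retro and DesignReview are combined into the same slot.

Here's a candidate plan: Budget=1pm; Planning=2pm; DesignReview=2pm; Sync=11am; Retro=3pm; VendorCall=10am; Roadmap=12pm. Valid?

The Planning can't start until after the Retro — violated.
DesignReview feeds into Planning, so it must come first — violated.
Retro and DesignReview are combined into the same slot — violated.
Sync has to happen before Planning — holds.
Budget feeds into Planning, so it must come first — holds.

Invalid. The Planning can't start until after the Retro.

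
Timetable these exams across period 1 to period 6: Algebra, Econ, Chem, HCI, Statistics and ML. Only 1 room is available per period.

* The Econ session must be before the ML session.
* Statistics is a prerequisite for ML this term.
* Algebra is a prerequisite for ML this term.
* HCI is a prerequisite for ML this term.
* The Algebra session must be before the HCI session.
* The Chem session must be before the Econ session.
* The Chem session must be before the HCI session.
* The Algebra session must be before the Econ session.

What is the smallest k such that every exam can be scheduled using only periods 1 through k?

The precedence chain requires at least 3 distinct periods.
With at most 1 per period and 6 exams, at least 6 periods are needed.
6 works (last occupied period: period 6): for example Algebra -> period 1, Econ -> period 3, Statistics -> period 5, Chem -> period 2, ML -> period 6, HCI -> period 4.

6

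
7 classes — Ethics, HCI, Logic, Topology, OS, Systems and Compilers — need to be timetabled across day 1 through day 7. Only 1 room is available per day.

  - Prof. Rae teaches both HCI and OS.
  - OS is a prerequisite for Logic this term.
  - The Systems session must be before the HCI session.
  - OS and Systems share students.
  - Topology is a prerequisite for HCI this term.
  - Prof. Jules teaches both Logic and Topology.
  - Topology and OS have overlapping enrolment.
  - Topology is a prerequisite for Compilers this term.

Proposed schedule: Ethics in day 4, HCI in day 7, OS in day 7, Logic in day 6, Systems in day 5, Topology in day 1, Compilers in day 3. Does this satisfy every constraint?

No. Prof. Rae teaches both HCI and OS is not satisfied.

The Systems session must be before the HCI session — holds.
Topology is a prerequisite for HCI this term — holds.
Topology and OS have overlapping enrolment — holds.
Only 1 room is available per day — violated.
Topology is a prerequisite for Compilers this term — holds.
Prof. Jules teaches both Logic and Topology — holds.
Prof. Rae teaches both HCI and OS — violated.
OS and Systems share students — holds.
OS is a prerequisite for Logic this term — violated.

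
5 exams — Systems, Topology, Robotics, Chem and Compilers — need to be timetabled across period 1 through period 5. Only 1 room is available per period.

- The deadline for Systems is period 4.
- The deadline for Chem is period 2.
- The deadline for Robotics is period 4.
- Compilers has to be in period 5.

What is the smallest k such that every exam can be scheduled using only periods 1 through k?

5

With at most 1 per period and 5 exams, at least 5 periods are needed.
Compilers can't be placed before period 5, so the schedule must run through at least period 5.
5 works (last occupied period: period 5): for example Robotics -> period 3, Topology -> period 4, Compilers -> period 5, Chem -> period 1, Systems -> period 2.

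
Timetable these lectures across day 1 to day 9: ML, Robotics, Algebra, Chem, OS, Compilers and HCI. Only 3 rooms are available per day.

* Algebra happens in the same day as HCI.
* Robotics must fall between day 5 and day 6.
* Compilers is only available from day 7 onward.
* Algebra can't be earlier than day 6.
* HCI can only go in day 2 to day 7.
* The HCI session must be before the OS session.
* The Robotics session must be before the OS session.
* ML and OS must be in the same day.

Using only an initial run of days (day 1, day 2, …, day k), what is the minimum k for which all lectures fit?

The precedence chain requires at least 2 distinct days.
With at most 3 per day and 7 lectures, at least 3 days are needed.
Compilers can't be placed before day 7, so the schedule must run through at least day 7.
7 works (last occupied day: day 7): for example OS in day 7, ML in day 7, Compilers in day 7, Algebra in day 6, Chem in day 1, Robotics in day 5, HCI in day 6.

7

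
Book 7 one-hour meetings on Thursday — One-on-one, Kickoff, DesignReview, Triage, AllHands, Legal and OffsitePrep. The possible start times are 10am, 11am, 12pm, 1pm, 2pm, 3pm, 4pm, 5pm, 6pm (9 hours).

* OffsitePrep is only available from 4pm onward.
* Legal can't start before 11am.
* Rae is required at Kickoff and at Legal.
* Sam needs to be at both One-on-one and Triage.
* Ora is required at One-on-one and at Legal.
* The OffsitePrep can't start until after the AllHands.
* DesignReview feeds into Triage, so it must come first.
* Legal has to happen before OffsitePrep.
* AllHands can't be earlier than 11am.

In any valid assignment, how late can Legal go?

5pm

Legal is available from 11am; downstream work caps Legal at 5pm.
Legal at 5pm is achievable: OffsitePrep in 6pm, DesignReview in 10am, One-on-one in 10am, AllHands in 11am, Kickoff in 10am, Legal in 5pm, Triage in 11am.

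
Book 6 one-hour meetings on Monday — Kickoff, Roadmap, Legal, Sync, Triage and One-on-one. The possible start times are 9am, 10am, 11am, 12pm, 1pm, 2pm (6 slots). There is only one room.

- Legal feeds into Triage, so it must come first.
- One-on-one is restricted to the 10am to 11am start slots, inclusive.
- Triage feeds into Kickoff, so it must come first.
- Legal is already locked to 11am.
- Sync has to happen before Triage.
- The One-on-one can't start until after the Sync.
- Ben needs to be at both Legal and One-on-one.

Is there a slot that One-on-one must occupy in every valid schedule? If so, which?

10am

One-on-one's window is 10am–11am.
Legal is fixed at 11am, and One-on-one can't share a slot with Legal.
So One-on-one must be 10am.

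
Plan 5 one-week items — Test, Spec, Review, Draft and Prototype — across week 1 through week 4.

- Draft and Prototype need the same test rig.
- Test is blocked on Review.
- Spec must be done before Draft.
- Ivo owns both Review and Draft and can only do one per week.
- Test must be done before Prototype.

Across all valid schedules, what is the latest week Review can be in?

week 2

Downstream work caps Review at week 2.
Review at week 2 is achievable: Test in week 3, Draft in week 3, Spec in week 1, Prototype in week 4, Review in week 2.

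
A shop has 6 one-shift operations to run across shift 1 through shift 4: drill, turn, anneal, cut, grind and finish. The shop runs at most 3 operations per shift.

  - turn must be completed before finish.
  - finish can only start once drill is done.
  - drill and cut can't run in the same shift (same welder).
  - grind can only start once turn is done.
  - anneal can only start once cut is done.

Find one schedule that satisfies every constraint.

finish in shift 2; cut in shift 2; anneal in shift 3; turn in shift 1; drill in shift 1; grind in shift 2

Checking: turn(shift 1) before grind(shift 2); drill(shift 1) before finish(shift 2); cut(shift 2) before anneal(shift 3); turn(shift 1) before finish(shift 2); drill(shift 1) != cut(shift 2); max 3 per shift (cap 3).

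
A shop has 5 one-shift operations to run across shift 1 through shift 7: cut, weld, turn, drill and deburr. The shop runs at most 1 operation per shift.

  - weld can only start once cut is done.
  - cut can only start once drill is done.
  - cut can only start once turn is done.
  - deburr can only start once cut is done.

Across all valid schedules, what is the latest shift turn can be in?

shift 4

Downstream work caps turn at shift 5.
turn at shift 4 is achievable: turn in shift 4, deburr in shift 7, cut in shift 5, drill in shift 1, weld in shift 6.
Nothing later works — the capacity limit rule out every shift after shift 4.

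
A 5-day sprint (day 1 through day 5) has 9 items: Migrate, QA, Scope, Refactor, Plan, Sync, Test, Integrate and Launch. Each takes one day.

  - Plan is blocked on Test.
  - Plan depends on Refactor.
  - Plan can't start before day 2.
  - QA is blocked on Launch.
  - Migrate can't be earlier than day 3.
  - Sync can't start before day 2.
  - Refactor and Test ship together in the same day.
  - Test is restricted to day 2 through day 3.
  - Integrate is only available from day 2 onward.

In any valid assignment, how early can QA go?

Precedence pushes QA to at least day 2.
QA at day 2 is achievable: Sync=day 2, Launch=day 1, Scope=day 1, QA=day 2, Migrate=day 3, Integrate=day 2, Test=day 2, Refactor=day 2, Plan=day 3.

day 2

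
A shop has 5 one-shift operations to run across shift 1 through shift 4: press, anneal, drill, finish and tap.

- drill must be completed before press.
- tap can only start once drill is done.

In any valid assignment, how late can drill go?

Downstream work caps drill at shift 3.
drill at shift 3 is achievable: finish in shift 1; anneal in shift 1; tap in shift 4; press in shift 4; drill in shift 3.

shift 3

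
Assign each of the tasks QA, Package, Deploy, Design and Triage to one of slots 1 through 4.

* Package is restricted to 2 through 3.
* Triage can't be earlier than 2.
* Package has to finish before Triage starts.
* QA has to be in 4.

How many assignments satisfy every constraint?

Splitting on Package: it can be 2 (32), 3 (16). Listing each branch's schedules as (QA, Deploy, Design, Triage):
Package=2: (4,1,1,3) (4,1,1,4) (4,1,2,3) (4,1,2,4) (4,1,3,3) (4,1,3,4) (4,1,4,3) (4,1,4,4) (4,2,1,3) (4,2,1,4) (4,2,2,3) (4,2,2,4) (4,2,3,3) (4,2,3,4) (4,2,4,3) (4,2,4,4) (4,3,1,3) (4,3,1,4) (4,3,2,3) (4,3,2,4) (4,3,3,3) (4,3,3,4) (4,3,4,3) (4,3,4,4) (4,4,1,3) (4,4,1,4) (4,4,2,3) (4,4,2,4) (4,4,3,3) (4,4,3,4) (4,4,4,3) (4,4,4,4) — 32.
Package=3: (4,1,1,4) (4,1,2,4) (4,1,3,4) (4,1,4,4) (4,2,1,4) (4,2,2,4) (4,2,3,4) (4,2,4,4) (4,3,1,4) (4,3,2,4) (4,3,3,4) (4,3,4,4) (4,4,1,4) (4,4,2,4) (4,4,3,4) (4,4,4,4) — 16.
Summing: 32 + 16 = 48.

48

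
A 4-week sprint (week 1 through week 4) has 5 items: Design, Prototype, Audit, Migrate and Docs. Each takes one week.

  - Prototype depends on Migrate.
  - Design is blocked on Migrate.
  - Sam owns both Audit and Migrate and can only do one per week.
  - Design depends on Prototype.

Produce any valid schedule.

Docs=week 1, Audit=week 2, Prototype=week 2, Design=week 3, Migrate=week 1

Checking: Migrate(week 1) before Prototype(week 2); Migrate(week 1) before Design(week 3); Prototype(week 2) before Design(week 3); Audit(week 2) != Migrate(week 1).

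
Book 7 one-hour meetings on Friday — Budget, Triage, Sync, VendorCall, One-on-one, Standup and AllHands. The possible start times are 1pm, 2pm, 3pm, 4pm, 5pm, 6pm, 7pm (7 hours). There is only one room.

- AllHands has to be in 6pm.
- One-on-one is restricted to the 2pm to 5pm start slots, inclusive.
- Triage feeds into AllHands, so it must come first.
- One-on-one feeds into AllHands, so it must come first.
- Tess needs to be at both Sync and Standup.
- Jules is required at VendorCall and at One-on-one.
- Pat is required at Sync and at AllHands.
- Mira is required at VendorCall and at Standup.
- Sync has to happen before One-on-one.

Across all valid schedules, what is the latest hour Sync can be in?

4pm

Downstream work caps Sync at 4pm.
Sync at 4pm is achievable: Standup=7pm, AllHands=6pm, One-on-one=5pm, Sync=4pm, Triage=1pm, Budget=2pm, VendorCall=3pm.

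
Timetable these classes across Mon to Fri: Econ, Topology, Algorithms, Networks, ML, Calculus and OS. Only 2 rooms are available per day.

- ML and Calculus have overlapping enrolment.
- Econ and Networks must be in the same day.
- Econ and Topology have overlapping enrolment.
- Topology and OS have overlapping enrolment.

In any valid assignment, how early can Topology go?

Mon

Topology at Mon is achievable: Calculus in Thu, OS in Wed, Topology in Mon, Networks in Tue, Econ in Tue, ML in Wed, Algorithms in Mon.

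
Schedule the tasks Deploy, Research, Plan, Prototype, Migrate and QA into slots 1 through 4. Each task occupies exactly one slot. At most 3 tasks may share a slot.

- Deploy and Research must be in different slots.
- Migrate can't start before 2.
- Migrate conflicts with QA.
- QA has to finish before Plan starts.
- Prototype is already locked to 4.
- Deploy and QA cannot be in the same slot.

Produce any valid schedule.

Deploy -> 2, Plan -> 2, Migrate -> 2, Prototype -> 4, Research -> 1, QA -> 1

Checking: QA(1) before Plan(2); Deploy(2) != Research(1); Migrate(2) != QA(1); Deploy(2) != QA(1); Migrate=2 in [2,4]; Prototype=4 in [4,4]; max 3 per slot (cap 3).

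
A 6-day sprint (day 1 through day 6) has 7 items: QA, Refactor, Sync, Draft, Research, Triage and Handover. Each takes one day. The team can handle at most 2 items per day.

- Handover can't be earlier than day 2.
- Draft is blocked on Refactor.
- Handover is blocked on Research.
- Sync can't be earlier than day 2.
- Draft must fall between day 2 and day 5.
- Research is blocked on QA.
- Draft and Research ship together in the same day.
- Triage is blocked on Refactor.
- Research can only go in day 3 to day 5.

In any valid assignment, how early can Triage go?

Precedence pushes Triage to at least day 2.
Triage at day 2 is achievable: Triage -> day 2, Sync -> day 2, Draft -> day 3, QA -> day 1, Refactor -> day 1, Handover -> day 4, Research -> day 3.

day 2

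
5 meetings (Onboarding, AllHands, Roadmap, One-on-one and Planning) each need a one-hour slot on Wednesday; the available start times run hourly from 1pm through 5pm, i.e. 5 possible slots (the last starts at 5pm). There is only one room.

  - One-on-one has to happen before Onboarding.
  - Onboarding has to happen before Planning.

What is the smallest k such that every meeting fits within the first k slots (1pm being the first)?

5 slots

The precedence chain requires at least 3 distinct slots.
With at most 1 per slot and 5 meetings, at least 5 slots are needed.
5 works (last occupied slot: 5pm): for example Onboarding in 2pm; Planning in 3pm; One-on-one in 1pm; Roadmap in 5pm; AllHands in 4pm.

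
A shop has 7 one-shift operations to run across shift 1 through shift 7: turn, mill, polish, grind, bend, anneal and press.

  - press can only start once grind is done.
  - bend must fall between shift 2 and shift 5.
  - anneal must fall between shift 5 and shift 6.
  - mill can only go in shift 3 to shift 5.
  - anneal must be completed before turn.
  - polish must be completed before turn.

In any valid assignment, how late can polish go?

shift 6

Downstream work caps polish at shift 6.
polish at shift 6 is achievable: bend=shift 2, turn=shift 7, polish=shift 6, grind=shift 1, mill=shift 3, anneal=shift 5, press=shift 2.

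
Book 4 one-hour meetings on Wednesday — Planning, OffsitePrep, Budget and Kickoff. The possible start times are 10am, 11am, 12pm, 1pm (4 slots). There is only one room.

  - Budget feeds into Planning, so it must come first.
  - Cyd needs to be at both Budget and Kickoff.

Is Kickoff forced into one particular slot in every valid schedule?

No

Kickoff can be 10am (e.g. Kickoff=10am, Planning=12pm, OffsitePrep=1pm, Budget=11am) or 11am (e.g. Planning=12pm; Budget=10am; OffsitePrep=1pm; Kickoff=11am).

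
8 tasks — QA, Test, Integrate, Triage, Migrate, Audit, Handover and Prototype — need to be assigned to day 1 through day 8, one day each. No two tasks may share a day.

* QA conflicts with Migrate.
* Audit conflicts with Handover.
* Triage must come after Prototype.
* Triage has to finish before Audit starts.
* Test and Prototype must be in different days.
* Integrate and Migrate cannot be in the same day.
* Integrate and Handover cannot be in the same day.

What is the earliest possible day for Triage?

Precedence pushes Triage to at least day 2; downstream work caps Triage at day 7.
Triage at day 2 is achievable: Integrate -> day 6, Audit -> day 3, Prototype -> day 1, Handover -> day 8, QA -> day 4, Triage -> day 2, Migrate -> day 7, Test -> day 5.

day 2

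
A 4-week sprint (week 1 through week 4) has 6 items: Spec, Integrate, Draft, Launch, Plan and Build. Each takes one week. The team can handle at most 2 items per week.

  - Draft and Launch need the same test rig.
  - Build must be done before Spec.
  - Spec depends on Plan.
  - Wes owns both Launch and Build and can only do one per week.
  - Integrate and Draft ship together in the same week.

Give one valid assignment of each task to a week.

Spec in week 2, Build in week 1, Launch in week 2, Draft in week 3, Integrate in week 3, Plan in week 1

Checking: Plan(week 1) before Spec(week 2); Build(week 1) before Spec(week 2); Draft(week 3) != Launch(week 2); Launch(week 2) != Build(week 1); Integrate = Draft = week 3; max 2 per week (cap 2).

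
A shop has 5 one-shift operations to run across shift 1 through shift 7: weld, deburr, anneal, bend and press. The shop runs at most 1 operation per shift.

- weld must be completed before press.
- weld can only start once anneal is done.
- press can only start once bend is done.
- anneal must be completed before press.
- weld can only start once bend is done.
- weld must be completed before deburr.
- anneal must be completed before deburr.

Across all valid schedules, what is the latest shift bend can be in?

Downstream work caps bend at shift 5.
bend at shift 4 is achievable: weld in shift 5, press in shift 6, deburr in shift 7, bend in shift 4, anneal in shift 1.
Nothing later works — the capacity limit rule out every shift after shift 4.

shift 4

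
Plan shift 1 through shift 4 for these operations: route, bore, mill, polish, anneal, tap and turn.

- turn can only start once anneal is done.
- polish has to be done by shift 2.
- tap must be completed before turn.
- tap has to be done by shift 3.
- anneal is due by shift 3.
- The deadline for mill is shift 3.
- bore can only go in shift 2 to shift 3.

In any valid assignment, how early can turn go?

shift 2

Precedence pushes turn to at least shift 2.
turn at shift 2 is achievable: tap -> shift 1; anneal -> shift 1; mill -> shift 1; polish -> shift 1; bore -> shift 2; turn -> shift 2; route -> shift 1.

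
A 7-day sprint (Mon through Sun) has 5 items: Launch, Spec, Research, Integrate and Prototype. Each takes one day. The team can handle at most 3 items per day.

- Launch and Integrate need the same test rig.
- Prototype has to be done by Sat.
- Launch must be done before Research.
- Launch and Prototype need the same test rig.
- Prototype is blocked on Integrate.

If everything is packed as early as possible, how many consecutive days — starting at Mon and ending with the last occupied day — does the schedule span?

3

The precedence chain requires at least 2 distinct days.
With at most 3 per day and 5 tasks, at least 2 days are needed.
Could 2 days be enough, i.e. nothing placed later than Tue? No: Prototype's window within 2 days is {Mon, Tue}; Prototype must come after Integrate (at Mon or later) → {Tue}; Integrate must come before Prototype (at Tue or earlier) → {Mon}; Research must come after Launch (at Mon or later) → {Tue}; Launch must come before Research (at Tue or earlier) → {Mon}; Integrate can't share with Launch (Mon) → nothing is left.
So 2 days is not enough.
3 works (last occupied day: Wed): for example Launch=Mon; Spec=Mon; Prototype=Wed; Integrate=Tue; Research=Tue.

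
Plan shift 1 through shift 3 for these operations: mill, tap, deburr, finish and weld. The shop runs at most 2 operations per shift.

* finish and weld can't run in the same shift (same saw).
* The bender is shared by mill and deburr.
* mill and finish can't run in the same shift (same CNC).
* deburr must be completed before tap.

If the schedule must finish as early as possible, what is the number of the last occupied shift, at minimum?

3

The precedence chain requires at least 2 distinct shifts.
With at most 2 per shift and 5 operations, at least 3 shifts are needed.
3 works (last occupied shift: shift 3): for example finish in shift 1; tap in shift 2; deburr in shift 1; mill in shift 2; weld in shift 3.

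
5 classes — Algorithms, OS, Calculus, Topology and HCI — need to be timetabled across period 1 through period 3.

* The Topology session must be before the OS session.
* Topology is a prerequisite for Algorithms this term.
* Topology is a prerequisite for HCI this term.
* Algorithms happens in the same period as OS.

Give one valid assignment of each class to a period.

Topology=period 1, HCI=period 2, Algorithms=period 2, OS=period 2, Calculus=period 1

Checking: Topology(period 1) before HCI(period 2); Topology(period 1) before OS(period 2); Topology(period 1) before Algorithms(period 2); Algorithms = OS = period 2.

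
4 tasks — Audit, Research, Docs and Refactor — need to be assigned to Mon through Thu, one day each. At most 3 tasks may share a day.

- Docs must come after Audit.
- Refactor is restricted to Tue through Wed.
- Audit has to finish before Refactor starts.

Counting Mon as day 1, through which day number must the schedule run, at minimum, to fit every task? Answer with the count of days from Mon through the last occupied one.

2 days

The precedence chain requires at least 2 distinct days.
With at most 3 per day and 4 tasks, at least 2 days are needed.
2 works (last occupied day: Tue): for example Audit=Mon, Research=Mon, Docs=Tue, Refactor=Tue.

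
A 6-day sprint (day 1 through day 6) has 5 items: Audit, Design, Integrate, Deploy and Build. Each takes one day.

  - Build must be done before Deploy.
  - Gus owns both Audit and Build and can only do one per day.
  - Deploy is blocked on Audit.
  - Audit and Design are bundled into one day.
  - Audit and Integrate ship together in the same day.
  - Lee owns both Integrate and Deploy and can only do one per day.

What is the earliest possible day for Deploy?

Precedence pushes Deploy to at least day 2.
Deploy at day 3 is achievable: Integrate=day 1; Audit=day 1; Deploy=day 3; Build=day 2; Design=day 1.
Nothing earlier works — the conflict constraints rule out every day before day 3.

day 3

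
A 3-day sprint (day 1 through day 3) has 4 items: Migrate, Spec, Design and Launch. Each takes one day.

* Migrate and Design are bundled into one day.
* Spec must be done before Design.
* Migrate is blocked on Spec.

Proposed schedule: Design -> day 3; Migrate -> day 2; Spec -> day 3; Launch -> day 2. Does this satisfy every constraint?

Migrate and Design are bundled into one day — violated.
Spec must be done before Design — violated.
Migrate is blocked on Spec — violated.

No — it violates: Migrate is blocked on Spec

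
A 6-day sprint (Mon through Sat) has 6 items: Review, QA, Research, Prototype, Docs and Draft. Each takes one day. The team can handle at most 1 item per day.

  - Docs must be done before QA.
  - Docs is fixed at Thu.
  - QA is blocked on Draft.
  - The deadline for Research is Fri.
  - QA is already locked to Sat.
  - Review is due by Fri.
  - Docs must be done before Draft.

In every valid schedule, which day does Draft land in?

Docs is fixed at Thu and must come before Draft, so Draft is at least Fri.
QA is fixed at Sat and must come after Draft, so Draft is at most Fri.
So Draft must be Fri.

Fri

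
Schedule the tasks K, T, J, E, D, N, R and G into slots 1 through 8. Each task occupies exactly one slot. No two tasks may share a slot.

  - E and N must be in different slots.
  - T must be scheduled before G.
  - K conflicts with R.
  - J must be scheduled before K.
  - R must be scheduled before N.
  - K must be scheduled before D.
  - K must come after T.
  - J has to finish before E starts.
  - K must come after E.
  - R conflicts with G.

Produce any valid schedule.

E in 3; T in 1; R in 6; G in 8; N in 7; K in 4; J in 2; D in 5

Checking: K(4) before D(5); E(3) before K(4); T(1) before K(4); T(1) before G(8); J(2) before E(3); R(6) before N(7); J(2) before K(4); K(4) != R(6); E(3) != N(7); R(6) != G(8); max 1 per slot (cap 1).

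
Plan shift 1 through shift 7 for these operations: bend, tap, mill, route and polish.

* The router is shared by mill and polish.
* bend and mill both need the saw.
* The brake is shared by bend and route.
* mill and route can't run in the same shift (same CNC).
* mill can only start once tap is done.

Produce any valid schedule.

bend -> shift 1; tap -> shift 1; polish -> shift 1; mill -> shift 2; route -> shift 3

Checking: tap(shift 1) before mill(shift 2); bend(shift 1) != mill(shift 2); mill(shift 2) != polish(shift 1); mill(shift 2) != route(shift 3); bend(shift 1) != route(shift 3).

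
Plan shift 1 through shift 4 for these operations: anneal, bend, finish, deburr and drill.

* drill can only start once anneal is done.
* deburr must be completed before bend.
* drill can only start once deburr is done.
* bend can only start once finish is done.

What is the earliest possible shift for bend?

shift 2

Precedence pushes bend to at least shift 2.
bend at shift 2 is achievable: finish=shift 1; deburr=shift 1; drill=shift 2; anneal=shift 1; bend=shift 2.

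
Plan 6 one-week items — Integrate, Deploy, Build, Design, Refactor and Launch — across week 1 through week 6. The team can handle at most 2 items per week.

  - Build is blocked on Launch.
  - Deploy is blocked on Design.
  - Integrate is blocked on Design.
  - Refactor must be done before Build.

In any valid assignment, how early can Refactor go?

Downstream work caps Refactor at week 5.
Refactor at week 1 is achievable: Integrate=week 3; Build=week 2; Launch=week 1; Design=week 2; Refactor=week 1; Deploy=week 3.

week 1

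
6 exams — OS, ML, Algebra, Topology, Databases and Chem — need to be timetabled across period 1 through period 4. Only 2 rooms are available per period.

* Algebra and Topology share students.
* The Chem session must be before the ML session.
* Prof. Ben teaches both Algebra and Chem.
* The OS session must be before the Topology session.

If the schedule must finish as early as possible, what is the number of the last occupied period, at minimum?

period 3

The precedence chain requires at least 2 distinct periods.
With at most 2 per period and 6 exams, at least 3 periods are needed.
3 works (last occupied period: period 3): for example Algebra=period 3, ML=period 2, Topology=period 2, Databases=period 3, Chem=period 1, OS=period 1.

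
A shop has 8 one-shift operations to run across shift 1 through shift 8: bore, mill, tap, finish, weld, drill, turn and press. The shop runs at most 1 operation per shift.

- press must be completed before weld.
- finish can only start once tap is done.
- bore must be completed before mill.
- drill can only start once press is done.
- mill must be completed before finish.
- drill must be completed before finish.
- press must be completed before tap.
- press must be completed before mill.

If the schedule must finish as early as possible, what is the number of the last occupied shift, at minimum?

shift 8

The precedence chain requires at least 3 distinct shifts.
With at most 1 per shift and 8 operations, at least 8 shifts are needed.
8 works (last occupied shift: shift 8): for example mill -> shift 3; press -> shift 1; tap -> shift 4; bore -> shift 2; drill -> shift 5; turn -> shift 8; finish -> shift 6; weld -> shift 7.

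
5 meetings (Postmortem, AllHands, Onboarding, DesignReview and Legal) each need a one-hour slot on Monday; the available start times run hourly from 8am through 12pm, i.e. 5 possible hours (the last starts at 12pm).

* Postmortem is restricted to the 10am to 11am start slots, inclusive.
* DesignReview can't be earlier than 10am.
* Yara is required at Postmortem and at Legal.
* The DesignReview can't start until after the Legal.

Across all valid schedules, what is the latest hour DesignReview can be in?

DesignReview is available from 10am.
DesignReview at 12pm is achievable: Legal -> 8am, AllHands -> 8am, DesignReview -> 12pm, Onboarding -> 8am, Postmortem -> 10am.

12pm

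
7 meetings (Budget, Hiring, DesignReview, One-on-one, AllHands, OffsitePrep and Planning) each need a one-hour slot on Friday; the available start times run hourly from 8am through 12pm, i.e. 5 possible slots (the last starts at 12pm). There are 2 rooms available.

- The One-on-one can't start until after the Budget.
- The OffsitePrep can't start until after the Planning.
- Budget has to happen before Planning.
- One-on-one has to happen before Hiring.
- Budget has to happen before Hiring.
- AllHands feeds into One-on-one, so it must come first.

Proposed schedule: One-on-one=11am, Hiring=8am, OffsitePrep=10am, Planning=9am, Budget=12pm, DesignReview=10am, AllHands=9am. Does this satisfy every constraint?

Invalid. Budget has to happen before Hiring.

The OffsitePrep can't start until after the Planning — holds.
Budget has to happen before Hiring — violated.
One-on-one has to happen before Hiring — violated.
Budget has to happen before Planning — violated.
AllHands feeds into One-on-one, so it must come first — holds.
There are 2 rooms available — holds.
The One-on-one can't start until after the Budget — violated.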